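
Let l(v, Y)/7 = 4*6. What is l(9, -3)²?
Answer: 28224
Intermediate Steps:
l(v, Y) = 168 (l(v, Y) = 7*(4*6) = 7*24 = 168)
l(9, -3)² = 168² = 28224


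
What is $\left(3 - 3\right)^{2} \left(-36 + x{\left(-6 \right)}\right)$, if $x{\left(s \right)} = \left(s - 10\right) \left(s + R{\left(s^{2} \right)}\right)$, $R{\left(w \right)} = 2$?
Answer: $0$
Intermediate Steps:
$x{\left(s \right)} = \left(-10 + s\right) \left(2 + s\right)$ ($x{\left(s \right)} = \left(s - 10\right) \left(s + 2\right) = \left(-10 + s\right) \left(2 + s\right)$)
$\left(3 - 3\right)^{2} \left(-36 + x{\left(-6 \right)}\right) = \left(3 - 3\right)^{2} \left(-36 - \left(-28 - 36\right)\right) = 0^{2} \left(-36 + \left(-20 + 36 + 48\right)\right) = 0 \left(-36 + 64\right) = 0 \cdot 28 = 0$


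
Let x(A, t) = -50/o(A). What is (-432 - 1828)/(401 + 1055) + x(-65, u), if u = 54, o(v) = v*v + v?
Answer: -4555/2912 ≈ -1.5642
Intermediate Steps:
o(v) = v + v² (o(v) = v² + v = v + v²)
x(A, t) = -50/(A*(1 + A)) (x(A, t) = -50*1/(A*(1 + A)) = -50/(A*(1 + A)))
(-432 - 1828)/(401 + 1055) + x(-65, u) = (-432 - 1828)/(401 + 1055) - 50/(-65*(1 - 65)) = -2260/1456 - 50*(-1/65)/(-64) = -2260*1/1456 - 50*(-1/65)*(-1/64) = -565/364 - 5/416 = -4555/2912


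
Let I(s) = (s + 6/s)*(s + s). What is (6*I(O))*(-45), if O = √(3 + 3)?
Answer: -6480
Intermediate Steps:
O = √6 ≈ 2.4495
I(s) = 2*s*(s + 6/s) (I(s) = (s + 6/s)*(2*s) = 2*s*(s + 6/s))
(6*I(O))*(-45) = (6*(12 + 2*(√6)²))*(-45) = (6*(12 + 2*6))*(-45) = (6*(12 + 12))*(-45) = (6*24)*(-45) = 144*(-45) = -6480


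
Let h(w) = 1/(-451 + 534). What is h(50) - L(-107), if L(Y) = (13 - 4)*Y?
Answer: 79930/83 ≈ 963.01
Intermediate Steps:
L(Y) = 9*Y
h(w) = 1/83
h(50) - L(-107) = 1/83 - 9*(-107) = 1/83 - 1*(-963) = 1/83 + 963 = 79930/83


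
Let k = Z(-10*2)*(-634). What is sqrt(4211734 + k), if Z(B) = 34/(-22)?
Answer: 2*sqrt(127434593)/11 ≈ 2052.5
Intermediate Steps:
Z(B) = -17/11 (Z(B) = 34*(-1/22) = -17/11)
k = 10778/11 (k = -17/11*(-634) = 10778/11 ≈ 979.82)
sqrt(4211734 + k) = sqrt(4211734 + 10778/11) = sqrt(46339852/11) = 2*sqrt(127434593)/11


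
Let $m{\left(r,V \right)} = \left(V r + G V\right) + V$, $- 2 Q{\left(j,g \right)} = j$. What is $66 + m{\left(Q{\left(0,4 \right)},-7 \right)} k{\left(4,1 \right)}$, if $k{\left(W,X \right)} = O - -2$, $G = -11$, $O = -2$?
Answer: $66$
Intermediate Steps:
$Q{\left(j,g \right)} = - \frac{j}{2}$
$m{\left(r,V \right)} = - 10 V + V r$ ($m{\left(r,V \right)} = \left(V r - 11 V\right) + V = \left(- 11 V + V r\right) + V = - 10 V + V r$)
$k{\left(W,X \right)} = 0$ ($k{\left(W,X \right)} = -2 - -2 = -2 + 2 = 0$)
$66 + m{\left(Q{\left(0,4 \right)},-7 \right)} k{\left(4,1 \right)} = 66 + - 7 \left(-10 - 0\right) 0 = 66 + - 7 \left(-10 + 0\right) 0 = 66 + \left(-7\right) \left(-10\right) 0 = 66 + 70 \cdot 0 = 66 + 0 = 66$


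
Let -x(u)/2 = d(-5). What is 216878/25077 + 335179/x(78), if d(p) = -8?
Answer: 8408753831/401232 ≈ 20957.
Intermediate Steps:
x(u) = 16 (x(u) = -2*(-8) = 16)
216878/25077 + 335179/x(78) = 216878/25077 + 335179/16 = 8408753831/401232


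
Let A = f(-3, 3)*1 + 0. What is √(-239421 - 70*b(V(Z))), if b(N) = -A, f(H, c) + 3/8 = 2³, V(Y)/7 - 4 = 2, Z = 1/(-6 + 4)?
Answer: 7*I*√19501/2 ≈ 488.76*I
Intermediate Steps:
Z = -½ (Z = 1/(-2) = -½ ≈ -0.50000)
V(Y) = 42 (V(Y) = 28 + 7*2 = 28 + 14 = 42)
f(H, c) = 61/8 (f(H, c) = -3/8 + 2³ = -3/8 + 8 = 61/8)
A = 61/8 (A = (61/8)*1 + 0 = 61/8 + 0 = 61/8 ≈ 7.6250)
b(N) = -61/8 (b(N) = -1*61/8 = -61/8)
√(-239421 - 70*b(V(Z))) = √(-239421 - 70*(-61/8)) = √(-239421 + 2135/4) = √(-955549/4) = 7*I*√19501/2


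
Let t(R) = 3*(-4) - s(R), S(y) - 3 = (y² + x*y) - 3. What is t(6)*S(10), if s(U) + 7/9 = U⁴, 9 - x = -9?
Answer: -3294200/9 ≈ -3.6602e+5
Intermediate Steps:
x = 18 (x = 9 - 1*(-9) = 9 + 9 = 18)
s(U) = -7/9 + U⁴
S(y) = y² + 18*y (S(y) = 3 + ((y² + 18*y) - 3) = 3 + (-3 + y² + 18*y) = y² + 18*y)
t(R) = -101/9 - R⁴ (t(R) = 3*(-4) - (-7/9 + R⁴) = -12 + (7/9 - R⁴) = -101/9 - R⁴)
t(6)*S(10) = (-101/9 - 1*6⁴)*(10*(18 + 10)) = (-101/9 - 1*1296)*(10*28) = (-101/9 - 1296)*280 = -11765/9*280 = -3294200/9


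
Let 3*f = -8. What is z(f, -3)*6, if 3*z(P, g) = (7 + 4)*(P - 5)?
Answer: -506/3 ≈ -168.67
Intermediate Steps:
f = -8/3 (f = (⅓)*(-8) = -8/3 ≈ -2.6667)
z(P, g) = -55/3 + 11*P/3 (z(P, g) = ((7 + 4)*(P - 5))/3 = (11*(-5 + P))/3 = (-55 + 11*P)/3 = -55/3 + 11*P/3)
z(f, -3)*6 = (-55/3 + (11/3)*(-8/3))*6 = (-55/3 - 88/9)*6 = -253/9*6 = -506/3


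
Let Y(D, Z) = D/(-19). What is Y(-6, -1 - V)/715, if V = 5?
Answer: 6/13585 ≈ 0.00044166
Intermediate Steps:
Y(D, Z) = -D/19 (Y(D, Z) = D*(-1/19) = -D/19)
Y(-6, -1 - V)/715 = -1/19*(-6)/715 = (6/19)*(1/715) = 6/13585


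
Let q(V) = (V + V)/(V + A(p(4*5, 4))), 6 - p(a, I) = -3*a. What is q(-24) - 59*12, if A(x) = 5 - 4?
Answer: -16236/23 ≈ -705.91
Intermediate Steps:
p(a, I) = 6 + 3*a (p(a, I) = 6 - (-3)*a = 6 + 3*a)
A(x) = 1
q(V) = 2*V/(1 + V) (q(V) = (V + V)/(V + 1) = (2*V)/(1 + V) = 2*V/(1 + V))
q(-24) - 59*12 = 2*(-24)/(1 - 24) - 59*12 = 2*(-24)/(-23) - 1*708 = 2*(-24)*(-1/23) - 708 = 48/23 - 708 = -16236/23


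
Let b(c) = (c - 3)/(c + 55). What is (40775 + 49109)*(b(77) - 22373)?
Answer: -66360503302/33 ≈ -2.0109e+9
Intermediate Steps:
b(c) = (-3 + c)/(55 + c)
(40775 + 49109)*(b(77) - 22373) = (40775 + 49109)*((-3 + 77)/(55 + 77) - 22373) = 89884*(74/132 - 22373) = 89884*((1/132)*74 - 22373) = 89884*(37/66 - 22373) = 89884*(-1476581/66) = -66360503302/33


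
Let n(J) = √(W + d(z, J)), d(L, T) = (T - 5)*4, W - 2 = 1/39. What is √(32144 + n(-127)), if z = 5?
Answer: √(48891024 + 39*I*√800007)/39 ≈ 179.29 + 0.063959*I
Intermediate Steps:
W = 79/39 (W = 2 + 1/39 = 79/39 ≈ 2.0256)
d(L, T) = -20 + 4*T (d(L, T) = (-5 + T)*4 = -20 + 4*T)
n(J) = √(-701/39 + 4*J) (n(J) = √(79/39 + (-20 + 4*J)) = √(-701/39 + 4*J))
√(32144 + n(-127)) = √(32144 + √(-27339 + 6084*(-127))/39) = √(32144 + √(-27339 - 772668)/39) = √(32144 + √(-800007)/39) = √(32144 + (I*√800007)/39) = √(32144 + I*√800007/39)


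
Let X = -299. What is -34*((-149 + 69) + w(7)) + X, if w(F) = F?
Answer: 2183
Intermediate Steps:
-34*((-149 + 69) + w(7)) + X = -34*((-149 + 69) + 7) - 299 = -34*(-80 + 7) - 299 = -34*(-73) - 299 = 2482 - 299 = 2183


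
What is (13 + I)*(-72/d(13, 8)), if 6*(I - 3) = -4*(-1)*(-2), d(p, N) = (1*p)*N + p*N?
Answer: -66/13 ≈ -5.0769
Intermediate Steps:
d(p, N) = 2*N*p (d(p, N) = p*N + N*p = N*p + N*p = 2*N*p)
I = 5/3 (I = 3 + (-4*(-1)*(-2))/6 = 3 + (4*(-2))/6 = 3 + (1/6)*(-8) = 3 - 4/3 = 5/3 ≈ 1.6667)
(13 + I)*(-72/d(13, 8)) = (13 + 5/3)*(-72/(2*8*13)) = 44*(-72/208)/3 = 44*(-72*1/208)/3 = (44/3)*(-9/26) = -66/13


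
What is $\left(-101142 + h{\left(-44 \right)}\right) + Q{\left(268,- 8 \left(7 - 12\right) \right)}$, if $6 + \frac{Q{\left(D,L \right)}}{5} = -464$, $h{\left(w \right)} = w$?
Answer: $-103536$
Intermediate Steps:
$Q{\left(D,L \right)} = -2350$ ($Q{\left(D,L \right)} = -30 + 5 \left(-464\right) = -30 - 2320 = -2350$)
$\left(-101142 + h{\left(-44 \right)}\right) + Q{\left(268,- 8 \left(7 - 12\right) \right)} = \left(-101142 - 44\right) - 2350 = -101186 - 2350 = -103536$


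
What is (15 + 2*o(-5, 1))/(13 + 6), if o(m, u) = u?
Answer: 17/19 ≈ 0.89474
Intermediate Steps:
(15 + 2*o(-5, 1))/(13 + 6) = (15 + 2*1)/(13 + 6) = (15 + 2)/19 = (1/19)*17 = 17/19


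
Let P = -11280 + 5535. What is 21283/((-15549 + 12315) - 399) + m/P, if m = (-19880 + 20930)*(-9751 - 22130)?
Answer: 8099505721/1391439 ≈ 5821.0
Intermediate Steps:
P = -5745
m = -33475050 (m = 1050*(-31881) = -33475050)
21283/((-15549 + 12315) - 399) + m/P = 21283/((-15549 + 12315) - 399) - 33475050/(-5745) = 21283/(-3234 - 399) - 33475050*(-1/5745) = 21283/(-3633) + 2231670/383 = 21283*(-1/3633) + 2231670/383 = -21283/3633 + 2231670/383 = 8099505721/1391439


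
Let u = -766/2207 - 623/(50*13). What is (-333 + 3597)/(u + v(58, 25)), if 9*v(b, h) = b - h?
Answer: 14047113600/10161467 ≈ 1382.4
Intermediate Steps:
u = -1872861/1434550 (u = -766*1/2207 - 623/650 = -766/2207 - 623*1/650 = -766/2207 - 623/650 = -1872861/1434550 ≈ -1.3055)
v(b, h) = -h/9 + b/9 (v(b, h) = (b - h)/9 = -h/9 + b/9)
(-333 + 3597)/(u + v(58, 25)) = (-333 + 3597)/(-1872861/1434550 + (-1/9*25 + (1/9)*58)) = 3264/(-1872861/1434550 + (-25/9 + 58/9)) = 3264/(-1872861/1434550 + 11/3) = 3264/(10161467/4303650) = 3264*(4303650/10161467) = 14047113600/10161467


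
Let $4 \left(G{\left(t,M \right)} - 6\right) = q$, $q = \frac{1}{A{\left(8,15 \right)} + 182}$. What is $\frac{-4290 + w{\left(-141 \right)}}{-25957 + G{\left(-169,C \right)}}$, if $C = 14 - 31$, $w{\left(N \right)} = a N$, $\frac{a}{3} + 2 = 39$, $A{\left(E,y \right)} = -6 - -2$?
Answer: $\frac{4732664}{6159037} \approx 0.76841$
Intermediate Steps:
$A{\left(E,y \right)} = -4$ ($A{\left(E,y \right)} = -6 + 2 = -4$)
$a = 111$ ($a = -6 + 3 \cdot 39 = -6 + 117 = 111$)
$w{\left(N \right)} = 111 N$
$q = \frac{1}{178}$ ($q = \frac{1}{-4 + 182} = \frac{1}{178} \approx 0.005618$)
$C = -17$
$G{\left(t,M \right)} = \frac{4273}{712}$ ($G{\left(t,M \right)} = 6 + \frac{1}{4} \cdot \frac{1}{178} = 6 + \frac{1}{712} = \frac{4273}{712}$)
$\frac{-4290 + w{\left(-141 \right)}}{-25957 + G{\left(-169,C \right)}} = \frac{-4290 + 111 \left(-141\right)}{-25957 + \frac{4273}{712}} = \frac{-4290 - 15651}{- \frac{18477111}{712}} = \left(-19941\right) \left(- \frac{712}{18477111}\right) = \frac{4732664}{6159037}$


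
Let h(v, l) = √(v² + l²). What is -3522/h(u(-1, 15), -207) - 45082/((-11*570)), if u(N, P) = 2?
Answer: 22541/3135 - 3522*√42853/42853 ≈ -9.8236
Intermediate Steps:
h(v, l) = √(l² + v²)
-3522/h(u(-1, 15), -207) - 45082/((-11*570)) = -3522/√((-207)² + 2²) - 45082/((-11*570)) = -3522/√(42849 + 4) - 45082/(-6270) = -3522*√42853/42853 - 45082*(-1/6270) = -3522*√42853/42853 + 22541/3135 = 22541/3135 - 3522*√42853/42853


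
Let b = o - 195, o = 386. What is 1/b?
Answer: 1/191 ≈ 0.0052356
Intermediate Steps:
b = 191 (b = 386 - 195 = 191)
1/b = 1/191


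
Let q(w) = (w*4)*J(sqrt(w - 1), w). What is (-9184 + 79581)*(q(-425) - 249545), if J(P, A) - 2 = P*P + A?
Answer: 84036770735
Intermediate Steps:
J(P, A) = 2 + A + P**2 (J(P, A) = 2 + (P*P + A) = 2 + (P**2 + A) = 2 + (A + P**2) = 2 + A + P**2)
q(w) = 4*w*(1 + 2*w) (q(w) = (w*4)*(2 + w + (sqrt(w - 1))**2) = (4*w)*(2 + w + (sqrt(-1 + w))**2) = (4*w)*(2 + w + (-1 + w)) = (4*w)*(1 + 2*w) = 4*w*(1 + 2*w))
(-9184 + 79581)*(q(-425) - 249545) = (-9184 + 79581)*(4*(-425)*(1 + 2*(-425)) - 249545) = 70397*(4*(-425)*(1 - 850) - 249545) = 70397*(4*(-425)*(-849) - 249545) = 70397*(1443300 - 249545) = 70397*1193755 = 84036770735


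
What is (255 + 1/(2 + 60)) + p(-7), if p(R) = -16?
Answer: 14819/62 ≈ 239.02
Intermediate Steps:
(255 + 1/(2 + 60)) + p(-7) = (255 + 1/(2 + 60)) - 16 = (255 + 1/62) - 16 = 15811/62 - 16 = 14819/62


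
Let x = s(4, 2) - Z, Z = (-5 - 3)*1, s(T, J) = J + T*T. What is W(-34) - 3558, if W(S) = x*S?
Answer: -4442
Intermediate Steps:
s(T, J) = J + T²
Z = -8 (Z = -8*1 = -8)
x = 26 (x = (2 + 4²) - 1*(-8) = (2 + 16) + 8 = 18 + 8 = 26)
W(S) = 26*S
W(-34) - 3558 = 26*(-34) - 3558 = -884 - 3558 = -4442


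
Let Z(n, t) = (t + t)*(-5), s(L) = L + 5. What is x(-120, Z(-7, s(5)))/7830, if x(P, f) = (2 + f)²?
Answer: 4802/3915 ≈ 1.2266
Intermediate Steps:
s(L) = 5 + L
Z(n, t) = -10*t (Z(n, t) = (2*t)*(-5) = -10*t)
x(-120, Z(-7, s(5)))/7830 = (2 - 10*(5 + 5))²/7830 = (2 - 10*10)²*(1/7830) = (2 - 100)²*(1/7830) = (-98)²*(1/7830) = 9604*(1/7830) = 4802/3915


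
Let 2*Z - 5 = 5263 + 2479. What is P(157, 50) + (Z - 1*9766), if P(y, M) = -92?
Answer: -11969/2 ≈ -5984.5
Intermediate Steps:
Z = 7747/2 (Z = 5/2 + (5263 + 2479)/2 = 5/2 + (½)*7742 = 5/2 + 3871 = 7747/2 ≈ 3873.5)
P(157, 50) + (Z - 1*9766) = -92 + (7747/2 - 1*9766) = -92 + (7747/2 - 9766) = -92 - 11785/2 = -11969/2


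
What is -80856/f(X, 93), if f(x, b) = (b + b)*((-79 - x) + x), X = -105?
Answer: 13476/2449 ≈ 5.5027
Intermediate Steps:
f(x, b) = -158*b (f(x, b) = (2*b)*(-79) = -158*b)
-80856/f(X, 93) = -80856/((-158*93)) = -80856/(-14694) = -80856*(-1/14694) = 13476/2449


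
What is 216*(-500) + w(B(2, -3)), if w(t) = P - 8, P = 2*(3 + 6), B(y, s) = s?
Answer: -107990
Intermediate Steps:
P = 18 (P = 2*9 = 18)
w(t) = 10 (w(t) = 18 - 8 = 10)
216*(-500) + w(B(2, -3)) = 216*(-500) + 10 = -108000 + 10 = -107990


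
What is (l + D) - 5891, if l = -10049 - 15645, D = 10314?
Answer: -21271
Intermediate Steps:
l = -25694
(l + D) - 5891 = (-25694 + 10314) - 5891 = -15380 - 5891 = -21271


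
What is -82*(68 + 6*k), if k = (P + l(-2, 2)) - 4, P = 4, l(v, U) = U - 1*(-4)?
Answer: -8528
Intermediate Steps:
l(v, U) = 4 + U (l(v, U) = U + 4 = 4 + U)
k = 6 (k = (4 + (4 + 2)) - 4 = (4 + 6) - 4 = 10 - 4 = 6)
-82*(68 + 6*k) = -82*(68 + 6*6) = -82*(68 + 36) = -82*104 = -8528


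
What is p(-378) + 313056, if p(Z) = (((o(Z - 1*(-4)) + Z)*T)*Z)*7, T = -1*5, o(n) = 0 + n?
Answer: -9635904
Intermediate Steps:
o(n) = n
T = -5
p(Z) = 7*Z*(-20 - 10*Z) (p(Z) = ((((Z - 1*(-4)) + Z)*(-5))*Z)*7 = ((((Z + 4) + Z)*(-5))*Z)*7 = ((((4 + Z) + Z)*(-5))*Z)*7 = (((4 + 2*Z)*(-5))*Z)*7 = ((-20 - 10*Z)*Z)*7 = (Z*(-20 - 10*Z))*7 = 7*Z*(-20 - 10*Z))
p(-378) + 313056 = -70*(-378)*(2 - 378) + 313056 = -70*(-378)*(-376) + 313056 = -9948960 + 313056 = -9635904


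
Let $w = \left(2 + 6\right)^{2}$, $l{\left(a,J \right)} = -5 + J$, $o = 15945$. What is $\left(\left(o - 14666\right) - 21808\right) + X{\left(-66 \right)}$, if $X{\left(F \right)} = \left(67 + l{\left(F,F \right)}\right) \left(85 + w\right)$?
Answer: $-21125$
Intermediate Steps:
$w = 64$ ($w = 8^{2} = 64$)
$X{\left(F \right)} = 9238 + 149 F$ ($X{\left(F \right)} = \left(67 + \left(-5 + F\right)\right) \left(85 + 64\right) = \left(62 + F\right) 149 = 9238 + 149 F$)
$\left(\left(o - 14666\right) - 21808\right) + X{\left(-66 \right)} = \left(\left(15945 - 14666\right) - 21808\right) + \left(9238 + 149 \left(-66\right)\right) = \left(\left(15945 - 14666\right) - 21808\right) + \left(9238 - 9834\right) = \left(1279 - 21808\right) - 596 = -20529 - 596 = -21125$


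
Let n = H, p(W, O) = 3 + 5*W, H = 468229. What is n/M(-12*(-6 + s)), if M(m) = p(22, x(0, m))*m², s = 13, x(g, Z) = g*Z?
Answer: 468229/797328 ≈ 0.58725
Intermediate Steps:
x(g, Z) = Z*g
n = 468229
M(m) = 113*m² (M(m) = (3 + 5*22)*m² = (3 + 110)*m² = 113*m²)
n/M(-12*(-6 + s)) = 468229/((113*(-12*(-6 + 13))²)) = 468229/((113*(-12*7)²)) = 468229/((113*(-84)²)) = 468229/((113*7056)) = 468229/797328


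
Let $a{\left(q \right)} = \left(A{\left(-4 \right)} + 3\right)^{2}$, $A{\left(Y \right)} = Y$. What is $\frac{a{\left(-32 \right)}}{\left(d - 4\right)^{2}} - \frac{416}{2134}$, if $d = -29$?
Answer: $- \frac{20495}{105633} \approx -0.19402$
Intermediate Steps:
$a{\left(q \right)} = 1$ ($a{\left(q \right)} = \left(-4 + 3\right)^{2} = \left(-1\right)^{2} = 1$)
$\frac{a{\left(-32 \right)}}{\left(d - 4\right)^{2}} - \frac{416}{2134} = 1 \frac{1}{\left(-29 - 4\right)^{2}} - \frac{416}{2134} = 1 \frac{1}{\left(-33\right)^{2}} - \frac{208}{1067} = 1 \cdot \frac{1}{1089} - \frac{208}{1067} = \frac{1}{1089} - \frac{208}{1067} = - \frac{20495}{105633}$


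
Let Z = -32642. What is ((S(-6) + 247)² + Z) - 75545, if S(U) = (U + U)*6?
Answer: -77562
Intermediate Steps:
S(U) = 12*U (S(U) = (2*U)*6 = 12*U)
((S(-6) + 247)² + Z) - 75545 = ((12*(-6) + 247)² - 32642) - 75545 = ((-72 + 247)² - 32642) - 75545 = (175² - 32642) - 75545 = (30625 - 32642) - 75545 = -2017 - 75545 = -77562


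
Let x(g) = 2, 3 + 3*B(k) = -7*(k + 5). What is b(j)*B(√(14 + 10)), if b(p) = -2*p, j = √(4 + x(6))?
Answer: 56 + 76*√6/3 ≈ 118.05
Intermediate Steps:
B(k) = -38/3 - 7*k/3 (B(k) = -1 + (-7*(k + 5))/3 = -1 + (-7*(5 + k))/3 = -1 + (-35 - 7*k)/3 = -1 + (-35/3 - 7*k/3) = -38/3 - 7*k/3)
j = √6 (j = √(4 + 2) = √6 ≈ 2.4495)
b(j)*B(√(14 + 10)) = (-2*√6)*(-38/3 - 7*√(14 + 10)/3) = (-2*√6)*(-38/3 - 14*√6/3) = -2*√6*(-38/3 - 14*√6/3)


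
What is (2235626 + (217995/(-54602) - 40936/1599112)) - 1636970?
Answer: 6533890780743779/10914339178 ≈ 5.9865e+5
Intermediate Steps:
(2235626 + (217995/(-54602) - 40936/1599112)) - 1636970 = (2235626 + (217995*(-1/54602) - 40936*1/1599112)) - 1636970 = (2235626 + (-217995/54602 - 5117/199889)) - 1636970 = (2235626 - 43854200989/10914339178) - 1636970 = 24400336584954439/10914339178 - 1636970 = 6533890780743779/10914339178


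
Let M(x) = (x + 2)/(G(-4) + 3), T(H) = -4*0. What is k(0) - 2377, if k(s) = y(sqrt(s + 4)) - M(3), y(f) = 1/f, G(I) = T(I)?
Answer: -14269/6 ≈ -2378.2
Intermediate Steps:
T(H) = 0
G(I) = 0
M(x) = 2/3 + x/3 (M(x) = (x + 2)/(0 + 3) = (2 + x)/3 = (2 + x)*(1/3) = 2/3 + x/3)
k(s) = -5/3 + 1/sqrt(4 + s) (k(s) = 1/(sqrt(s + 4)) - (2/3 + (1/3)*3) = 1/(sqrt(4 + s)) - (2/3 + 1) = 1/sqrt(4 + s) - 1*5/3 = 1/sqrt(4 + s) - 5/3 = -5/3 + 1/sqrt(4 + s))
k(0) - 2377 = (-5/3 + 1/sqrt(4 + 0)) - 2377 = (-5/3 + 1/sqrt(4)) - 2377 = (-5/3 + 1/2) - 2377 = -7/6 - 2377 = -14269/6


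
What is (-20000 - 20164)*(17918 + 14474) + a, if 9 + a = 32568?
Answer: -1300959729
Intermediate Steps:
a = 32559 (a = -9 + 32568 = 32559)
(-20000 - 20164)*(17918 + 14474) + a = (-20000 - 20164)*(17918 + 14474) + 32559 = -40164*32392 + 32559 = -1300992288 + 32559 = -1300959729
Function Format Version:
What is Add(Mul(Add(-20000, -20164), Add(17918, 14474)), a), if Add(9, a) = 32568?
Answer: -1300959729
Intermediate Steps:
a = 32559 (a = Add(-9, 32568) = 32559)
Add(Mul(Add(-20000, -20164), Add(17918, 14474)), a) = Add(Mul(Add(-20000, -20164), Add(17918, 14474)), 32559) = Add(Mul(-40164, 32392), 32559) = Add(-1300992288, 32559) = -1300959729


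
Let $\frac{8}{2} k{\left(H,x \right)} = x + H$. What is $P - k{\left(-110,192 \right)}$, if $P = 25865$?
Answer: $\frac{51689}{2} \approx 25845.0$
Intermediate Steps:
$k{\left(H,x \right)} = \frac{H}{4} + \frac{x}{4}$ ($k{\left(H,x \right)} = \frac{x + H}{4} = \frac{H + x}{4} = \frac{H}{4} + \frac{x}{4}$)
$P - k{\left(-110,192 \right)} = 25865 - \left(\frac{1}{4} \left(-110\right) + \frac{1}{4} \cdot 192\right) = 25865 - \left(- \frac{55}{2} + 48\right) = 25865 - \frac{41}{2} = \frac{51689}{2}$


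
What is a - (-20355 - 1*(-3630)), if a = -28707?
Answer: -11982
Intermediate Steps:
a - (-20355 - 1*(-3630)) = -28707 - (-20355 - 1*(-3630)) = -28707 - (-20355 + 3630) = -28707 - 1*(-16725) = -28707 + 16725 = -11982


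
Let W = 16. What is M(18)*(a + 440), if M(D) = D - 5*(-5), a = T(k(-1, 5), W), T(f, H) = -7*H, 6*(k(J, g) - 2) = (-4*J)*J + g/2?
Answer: 14104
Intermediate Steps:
k(J, g) = 2 - 2*J²/3 + g/12 (k(J, g) = 2 + ((-4*J)*J + g/2)/6 = 2 + (-4*J² + g*(½))/6 = 2 + (-4*J² + g/2)/6 = 2 + (g/2 - 4*J²)/6 = 2 + (-2*J²/3 + g/12) = 2 - 2*J²/3 + g/12)
a = -112 (a = -7*16 = -112)
M(D) = 25 + D (M(D) = D + 25 = 25 + D)
M(18)*(a + 440) = (25 + 18)*(-112 + 440) = 43*328 = 14104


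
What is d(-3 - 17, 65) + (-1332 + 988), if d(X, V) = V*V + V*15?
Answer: 4856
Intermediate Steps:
d(X, V) = V² + 15*V
d(-3 - 17, 65) + (-1332 + 988) = 65*(15 + 65) + (-1332 + 988) = 65*80 - 344 = 5200 - 344 = 4856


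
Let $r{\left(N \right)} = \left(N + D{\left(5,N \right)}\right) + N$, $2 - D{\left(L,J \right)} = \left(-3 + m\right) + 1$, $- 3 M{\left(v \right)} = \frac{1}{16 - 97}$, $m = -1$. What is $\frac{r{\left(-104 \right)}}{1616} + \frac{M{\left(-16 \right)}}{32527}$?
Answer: $- \frac{1604522767}{12772962576} \approx -0.12562$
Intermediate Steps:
$M{\left(v \right)} = \frac{1}{243}$ ($M{\left(v \right)} = - \frac{1}{3 \left(16 - 97\right)} = - \frac{1}{3 \left(-81\right)} = \left(- \frac{1}{3}\right) \left(- \frac{1}{81}\right) = \frac{1}{243}$)
$D{\left(L,J \right)} = 5$ ($D{\left(L,J \right)} = 2 - \left(\left(-3 - 1\right) + 1\right) = 2 - \left(-4 + 1\right) = 2 - -3 = 2 + 3 = 5$)
$r{\left(N \right)} = 5 + 2 N$ ($r{\left(N \right)} = \left(N + 5\right) + N = \left(5 + N\right) + N = 5 + 2 N$)
$\frac{r{\left(-104 \right)}}{1616} + \frac{M{\left(-16 \right)}}{32527} = \frac{5 + 2 \left(-104\right)}{1616} + \frac{1}{243 \cdot 32527} = \left(5 - 208\right) \frac{1}{1616} + \frac{1}{243} \cdot \frac{1}{32527} = \left(-203\right) \frac{1}{1616} + \frac{1}{7904061} = - \frac{203}{1616} + \frac{1}{7904061} = - \frac{1604522767}{12772962576}$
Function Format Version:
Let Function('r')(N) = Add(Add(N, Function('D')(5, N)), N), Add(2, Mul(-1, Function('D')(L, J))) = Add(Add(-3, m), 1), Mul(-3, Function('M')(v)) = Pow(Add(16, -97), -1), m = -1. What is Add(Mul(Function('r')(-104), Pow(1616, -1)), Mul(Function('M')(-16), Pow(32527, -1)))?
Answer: Rational(-1604522767, 12772962576) ≈ -0.12562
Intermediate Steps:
Function('M')(v) = Rational(1, 243) (Function('M')(v) = Mul(Rational(-1, 3), Pow(Add(16, -97), -1)) = Mul(Rational(-1, 3), Pow(-81, -1)) = Mul(Rational(-1, 3), Rational(-1, 81)) = Rational(1, 243))
Function('D')(L, J) = 5 (Function('D')(L, J) = Add(2, Mul(-1, Add(Add(-3, -1), 1))) = Add(2, Mul(-1, Add(-4, 1))) = Add(2, Mul(-1, -3)) = Add(2, 3) = 5)
Function('r')(N) = Add(5, Mul(2, N)) (Function('r')(N) = Add(Add(N, 5), N) = Add(Add(5, N), N) = Add(5, Mul(2, N)))
Add(Mul(Function('r')(-104), Pow(1616, -1)), Mul(Function('M')(-16), Pow(32527, -1))) = Add(Mul(Add(5, Mul(2, -104)), Pow(1616, -1)), Mul(Rational(1, 243), Pow(32527, -1))) = Add(Mul(Add(5, -208), Rational(1, 1616)), Mul(Rational(1, 243), Rational(1, 32527))) = Add(Mul(-203, Rational(1, 1616)), Rational(1, 7904061)) = Add(Rational(-203, 1616), Rational(1, 7904061)) = Rational(-1604522767, 12772962576)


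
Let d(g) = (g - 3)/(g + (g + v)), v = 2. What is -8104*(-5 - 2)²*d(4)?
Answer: -198548/5 ≈ -39710.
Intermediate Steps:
d(g) = (-3 + g)/(2 + 2*g) (d(g) = (g - 3)/(g + (g + 2)) = (-3 + g)/(g + (2 + g)) = (-3 + g)/(2 + 2*g))
-8104*(-5 - 2)²*d(4) = -8104*(-5 - 2)²*(-3 + 4)/(2*(1 + 4)) = -8104*(-7)²*(½)*1/5 = -397096*(½)*(⅕)*1 = -397096/10 = -8104*49/10 = -198548/5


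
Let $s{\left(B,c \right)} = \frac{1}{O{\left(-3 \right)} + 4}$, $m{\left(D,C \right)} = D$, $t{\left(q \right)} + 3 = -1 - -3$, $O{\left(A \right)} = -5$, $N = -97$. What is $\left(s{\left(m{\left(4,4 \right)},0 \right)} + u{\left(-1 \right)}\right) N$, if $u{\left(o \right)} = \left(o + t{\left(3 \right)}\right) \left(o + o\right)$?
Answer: $-291$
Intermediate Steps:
$t{\left(q \right)} = -1$ ($t{\left(q \right)} = -3 - -2 = -3 + \left(-1 + 3\right) = -3 + 2 = -1$)
$s{\left(B,c \right)} = -1$ ($s{\left(B,c \right)} = \frac{1}{-5 + 4} = \frac{1}{-1} = -1$)
$u{\left(o \right)} = 2 o \left(-1 + o\right)$ ($u{\left(o \right)} = \left(o - 1\right) \left(o + o\right) = \left(-1 + o\right) 2 o = 2 o \left(-1 + o\right)$)
$\left(s{\left(m{\left(4,4 \right)},0 \right)} + u{\left(-1 \right)}\right) N = \left(-1 + 2 \left(-1\right) \left(-1 - 1\right)\right) \left(-97\right) = \left(-1 + 2 \left(-1\right) \left(-2\right)\right) \left(-97\right) = \left(-1 + 4\right) \left(-97\right) = 3 \left(-97\right) = -291$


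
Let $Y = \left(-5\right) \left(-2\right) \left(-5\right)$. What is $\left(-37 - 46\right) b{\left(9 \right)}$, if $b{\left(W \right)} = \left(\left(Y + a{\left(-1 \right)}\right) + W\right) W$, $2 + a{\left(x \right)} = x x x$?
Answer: $32868$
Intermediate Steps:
$Y = -50$ ($Y = 10 \left(-5\right) = -50$)
$a{\left(x \right)} = -2 + x^{3}$ ($a{\left(x \right)} = -2 + x x x = -2 + x^{2} x = -2 + x^{3}$)
$b{\left(W \right)} = W \left(-53 + W\right)$ ($b{\left(W \right)} = \left(\left(-50 - \left(2 - \left(-1\right)^{3}\right)\right) + W\right) W = \left(\left(-50 - 3\right) + W\right) W = \left(-53 + W\right) W = W \left(-53 + W\right)$)
$\left(-37 - 46\right) b{\left(9 \right)} = \left(-37 - 46\right) 9 \left(-53 + 9\right) = - 83 \cdot 9 \left(-44\right) = \left(-83\right) \left(-396\right) = 32868$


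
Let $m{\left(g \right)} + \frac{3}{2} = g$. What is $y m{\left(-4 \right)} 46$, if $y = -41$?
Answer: $10373$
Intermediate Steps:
$m{\left(g \right)} = - \frac{3}{2} + g$
$y m{\left(-4 \right)} 46 = - 41 \left(- \frac{3}{2} - 4\right) 46 = \left(-41\right) \left(- \frac{11}{2}\right) 46 = \frac{451}{2} \cdot 46 = 10373$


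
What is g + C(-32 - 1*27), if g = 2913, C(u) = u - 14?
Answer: 2840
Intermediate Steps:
C(u) = -14 + u
g + C(-32 - 1*27) = 2913 + (-14 + (-32 - 1*27)) = 2913 + (-14 + (-32 - 27)) = 2913 + (-14 - 59) = 2913 - 73 = 2840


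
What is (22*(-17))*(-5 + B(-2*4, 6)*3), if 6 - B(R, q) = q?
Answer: 1870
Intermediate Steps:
B(R, q) = 6 - q
(22*(-17))*(-5 + B(-2*4, 6)*3) = (22*(-17))*(-5 + (6 - 1*6)*3) = -374*(-5 + (6 - 6)*3) = -374*(-5 + 0*3) = -374*(-5 + 0) = -374*(-5) = 1870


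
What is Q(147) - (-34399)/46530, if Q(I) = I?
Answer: 6874309/46530 ≈ 147.74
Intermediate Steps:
Q(147) - (-34399)/46530 = 147 - (-34399)/46530 = 147 - 1*(-34399/46530) = 147 + 34399/46530 = 6874309/46530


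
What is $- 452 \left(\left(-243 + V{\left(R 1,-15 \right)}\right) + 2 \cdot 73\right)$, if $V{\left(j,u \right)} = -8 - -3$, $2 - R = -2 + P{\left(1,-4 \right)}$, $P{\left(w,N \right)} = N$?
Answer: $46104$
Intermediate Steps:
$R = 8$ ($R = 2 - \left(-2 - 4\right) = 2 - -6 = 2 + 6 = 8$)
$V{\left(j,u \right)} = -5$ ($V{\left(j,u \right)} = -8 + 3 = -5$)
$- 452 \left(\left(-243 + V{\left(R 1,-15 \right)}\right) + 2 \cdot 73\right) = - 452 \left(\left(-243 - 5\right) + 2 \cdot 73\right) = - 452 \left(-248 + 146\right) = \left(-452\right) \left(-102\right) = 46104$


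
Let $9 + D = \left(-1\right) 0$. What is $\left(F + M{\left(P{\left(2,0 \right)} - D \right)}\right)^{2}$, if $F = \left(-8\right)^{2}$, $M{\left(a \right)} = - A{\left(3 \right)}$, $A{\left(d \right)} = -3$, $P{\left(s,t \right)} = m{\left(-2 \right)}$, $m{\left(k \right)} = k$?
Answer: $4489$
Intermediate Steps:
$P{\left(s,t \right)} = -2$
$D = -9$ ($D = -9 - 0 = -9 + 0 = -9$)
$M{\left(a \right)} = 3$ ($M{\left(a \right)} = \left(-1\right) \left(-3\right) = 3$)
$F = 64$
$\left(F + M{\left(P{\left(2,0 \right)} - D \right)}\right)^{2} = \left(64 + 3\right)^{2} = 67^{2} = 4489$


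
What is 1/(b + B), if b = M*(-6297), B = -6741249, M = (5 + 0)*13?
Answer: -1/7150554 ≈ -1.3985e-7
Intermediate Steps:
M = 65 (M = 5*13 = 65)
b = -409305 (b = 65*(-6297) = -409305)
1/(b + B) = 1/(-409305 - 6741249) = 1/(-7150554) = -1/7150554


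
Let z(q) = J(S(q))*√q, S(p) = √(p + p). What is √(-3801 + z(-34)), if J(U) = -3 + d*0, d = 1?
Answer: √(-3801 - 3*I*√34) ≈ 0.1419 - 61.652*I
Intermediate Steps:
S(p) = √2*√p (S(p) = √(2*p) = √2*√p)
J(U) = -3 (J(U) = -3 + 1*0 = -3 + 0 = -3)
z(q) = -3*√q
√(-3801 + z(-34)) = √(-3801 - 3*I*√34)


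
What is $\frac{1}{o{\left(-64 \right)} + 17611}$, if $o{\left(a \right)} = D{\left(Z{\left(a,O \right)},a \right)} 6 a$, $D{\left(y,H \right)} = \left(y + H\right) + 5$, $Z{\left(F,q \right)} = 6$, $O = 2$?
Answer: $\frac{1}{37963} \approx 2.6341 \cdot 10^{-5}$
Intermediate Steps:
$D{\left(y,H \right)} = 5 + H + y$ ($D{\left(y,H \right)} = \left(H + y\right) + 5 = 5 + H + y$)
$o{\left(a \right)} = a \left(66 + 6 a\right)$ ($o{\left(a \right)} = \left(5 + a + 6\right) 6 a = \left(11 + a\right) 6 a = \left(66 + 6 a\right) a = a \left(66 + 6 a\right)$)
$\frac{1}{o{\left(-64 \right)} + 17611} = \frac{1}{6 \left(-64\right) \left(11 - 64\right) + 17611} = \frac{1}{6 \left(-64\right) \left(-53\right) + 17611} = \frac{1}{20352 + 17611} = \frac{1}{37963}$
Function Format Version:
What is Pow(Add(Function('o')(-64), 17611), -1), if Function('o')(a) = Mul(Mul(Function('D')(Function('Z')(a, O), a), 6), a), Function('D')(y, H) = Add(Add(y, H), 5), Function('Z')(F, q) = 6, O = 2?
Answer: Rational(1, 37963) ≈ 2.6341e-5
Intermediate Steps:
Function('D')(y, H) = Add(5, H, y) (Function('D')(y, H) = Add(Add(H, y), 5) = Add(5, H, y))
Function('o')(a) = Mul(a, Add(66, Mul(6, a))) (Function('o')(a) = Mul(Mul(Add(5, a, 6), 6), a) = Mul(Mul(Add(11, a), 6), a) = Mul(Add(66, Mul(6, a)), a) = Mul(a, Add(66, Mul(6, a))))
Pow(Add(Function('o')(-64), 17611), -1) = Pow(Add(Mul(6, -64, Add(11, -64)), 17611), -1) = Pow(Add(Mul(6, -64, -53), 17611), -1) = Pow(Add(20352, 17611), -1) = Pow(37963, -1) = Rational(1, 37963)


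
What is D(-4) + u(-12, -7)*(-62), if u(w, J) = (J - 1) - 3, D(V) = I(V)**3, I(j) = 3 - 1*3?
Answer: 682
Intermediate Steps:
I(j) = 0 (I(j) = 3 - 3 = 0)
D(V) = 0 (D(V) = 0**3 = 0)
u(w, J) = -4 + J (u(w, J) = (-1 + J) - 3 = -4 + J)
D(-4) + u(-12, -7)*(-62) = 0 + (-4 - 7)*(-62) = 0 - 11*(-62) = 0 + 682 = 682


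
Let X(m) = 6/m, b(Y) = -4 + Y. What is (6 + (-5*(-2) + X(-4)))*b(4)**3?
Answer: 0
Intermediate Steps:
(6 + (-5*(-2) + X(-4)))*b(4)**3 = (6 + (-5*(-2) + 6/(-4)))*(-4 + 4)**3 = (6 + (10 + 6*(-1/4)))*0**3 = (6 + (10 - 3/2))*0 = (6 + 17/2)*0 = (29/2)*0 = 0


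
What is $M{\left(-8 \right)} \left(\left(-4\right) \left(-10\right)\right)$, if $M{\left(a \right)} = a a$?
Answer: $2560$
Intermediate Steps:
$M{\left(a \right)} = a^{2}$
$M{\left(-8 \right)} \left(\left(-4\right) \left(-10\right)\right) = \left(-8\right)^{2} \left(\left(-4\right) \left(-10\right)\right) = 64 \cdot 40 = 2560$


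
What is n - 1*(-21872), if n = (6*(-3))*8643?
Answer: -133702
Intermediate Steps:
n = -155574 (n = -18*8643 = -155574)
n - 1*(-21872) = -155574 - 1*(-21872) = -155574 + 21872 = -133702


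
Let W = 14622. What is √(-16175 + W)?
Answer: I*√1553 ≈ 39.408*I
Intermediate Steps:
√(-16175 + W) = √(-16175 + 14622) = √(-1553) = I*√1553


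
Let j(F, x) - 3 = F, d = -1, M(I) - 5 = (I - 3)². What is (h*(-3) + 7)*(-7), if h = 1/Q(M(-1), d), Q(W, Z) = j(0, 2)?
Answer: -42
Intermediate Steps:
M(I) = 5 + (-3 + I)² (M(I) = 5 + (I - 3)² = 5 + (-3 + I)²)
j(F, x) = 3 + F
Q(W, Z) = 3 (Q(W, Z) = 3 + 0 = 3)
h = ⅓ (h = 1/3 = ⅓ ≈ 0.33333)
(h*(-3) + 7)*(-7) = ((⅓)*(-3) + 7)*(-7) = (-1 + 7)*(-7) = 6*(-7) = -42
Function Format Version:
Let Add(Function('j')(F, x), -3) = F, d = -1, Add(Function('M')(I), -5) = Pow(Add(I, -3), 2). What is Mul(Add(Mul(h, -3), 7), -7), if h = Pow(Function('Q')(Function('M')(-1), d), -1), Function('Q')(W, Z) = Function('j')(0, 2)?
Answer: -42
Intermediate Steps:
Function('M')(I) = Add(5, Pow(Add(-3, I), 2)) (Function('M')(I) = Add(5, Pow(Add(I, -3), 2)) = Add(5, Pow(Add(-3, I), 2)))
Function('j')(F, x) = Add(3, F)
Function('Q')(W, Z) = 3 (Function('Q')(W, Z) = Add(3, 0) = 3)
h = Rational(1, 3) (h = Pow(3, -1) = Rational(1, 3) ≈ 0.33333)
Mul(Add(Mul(h, -3), 7), -7) = Mul(Add(Mul(Rational(1, 3), -3), 7), -7) = Mul(Add(-1, 7), -7) = Mul(6, -7) = -42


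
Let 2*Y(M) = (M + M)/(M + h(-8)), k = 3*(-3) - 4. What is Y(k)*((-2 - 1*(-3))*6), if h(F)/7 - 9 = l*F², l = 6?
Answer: -39/1369 ≈ -0.028488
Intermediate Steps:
h(F) = 63 + 42*F² (h(F) = 63 + 7*(6*F²) = 63 + 42*F²)
k = -13 (k = -9 - 4 = -13)
Y(M) = M/(2751 + M) (Y(M) = ((M + M)/(M + (63 + 42*(-8)²)))/2 = ((2*M)/(M + (63 + 42*64)))/2 = ((2*M)/(M + (63 + 2688)))/2 = ((2*M)/(M + 2751))/2 = ((2*M)/(2751 + M))/2 = (2*M/(2751 + M))/2 = M/(2751 + M))
Y(k)*((-2 - 1*(-3))*6) = (-13/(2751 - 13))*((-2 - 1*(-3))*6) = (-13/2738)*((-2 + 3)*6) = (-13*1/2738)*(1*6) = -13/2738*6 = -39/1369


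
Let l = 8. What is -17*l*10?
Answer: -1360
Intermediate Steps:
-17*l*10 = -17*8*10 = -136*10 = -1360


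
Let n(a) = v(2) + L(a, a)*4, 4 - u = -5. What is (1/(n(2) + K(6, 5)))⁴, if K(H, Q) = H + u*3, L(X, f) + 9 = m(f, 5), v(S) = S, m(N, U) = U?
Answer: 1/130321 ≈ 7.6734e-6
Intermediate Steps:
u = 9 (u = 4 - 1*(-5) = 4 + 5 = 9)
L(X, f) = -4 (L(X, f) = -9 + 5 = -4)
n(a) = -14 (n(a) = 2 - 4*4 = 2 - 16 = -14)
K(H, Q) = 27 + H (K(H, Q) = H + 9*3 = H + 27 = 27 + H)
(1/(n(2) + K(6, 5)))⁴ = (1/(-14 + (27 + 6)))⁴ = (1/(-14 + 33))⁴ = (1/19)⁴ = 1/130321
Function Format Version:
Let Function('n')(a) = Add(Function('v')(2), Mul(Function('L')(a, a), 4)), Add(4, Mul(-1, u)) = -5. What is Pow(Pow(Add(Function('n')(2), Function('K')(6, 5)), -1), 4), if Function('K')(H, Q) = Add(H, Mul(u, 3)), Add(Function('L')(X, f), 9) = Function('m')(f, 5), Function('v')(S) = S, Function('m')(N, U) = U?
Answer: Rational(1, 130321) ≈ 7.6734e-6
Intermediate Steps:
u = 9 (u = Add(4, Mul(-1, -5)) = Add(4, 5) = 9)
Function('L')(X, f) = -4 (Function('L')(X, f) = Add(-9, 5) = -4)
Function('n')(a) = -14 (Function('n')(a) = Add(2, Mul(-4, 4)) = Add(2, -16) = -14)
Function('K')(H, Q) = Add(27, H) (Function('K')(H, Q) = Add(H, Mul(9, 3)) = Add(H, 27) = Add(27, H))
Pow(Pow(Add(Function('n')(2), Function('K')(6, 5)), -1), 4) = Pow(Pow(Add(-14, Add(27, 6)), -1), 4) = Pow(Pow(Add(-14, 33), -1), 4) = Pow(Pow(19, -1), 4) = Pow(Rational(1, 19), 4) = Rational(1, 130321)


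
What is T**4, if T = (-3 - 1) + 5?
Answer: 1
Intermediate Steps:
T = 1 (T = -4 + 5 = 1)
T**4 = 1**4 = 1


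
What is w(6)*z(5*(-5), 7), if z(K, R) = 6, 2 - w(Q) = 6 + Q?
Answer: -60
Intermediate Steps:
w(Q) = -4 - Q (w(Q) = 2 - (6 + Q) = 2 + (-6 - Q) = -4 - Q)
w(6)*z(5*(-5), 7) = (-4 - 1*6)*6 = (-4 - 6)*6 = -10*6 = -60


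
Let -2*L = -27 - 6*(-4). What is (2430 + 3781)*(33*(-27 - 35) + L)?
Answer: -25396779/2 ≈ -1.2698e+7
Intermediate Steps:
L = 3/2 (L = -(-27 - 6*(-4))/2 = -(-27 + 24)/2 = -½*(-3) = 3/2 ≈ 1.5000)
(2430 + 3781)*(33*(-27 - 35) + L) = (2430 + 3781)*(33*(-27 - 35) + 3/2) = 6211*(33*(-62) + 3/2) = 6211*(-2046 + 3/2) = 6211*(-4089/2) = -25396779/2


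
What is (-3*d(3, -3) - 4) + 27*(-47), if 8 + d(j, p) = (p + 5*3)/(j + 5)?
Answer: -2507/2 ≈ -1253.5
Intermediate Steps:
d(j, p) = -8 + (15 + p)/(5 + j) (d(j, p) = -8 + (p + 5*3)/(j + 5) = -8 + (p + 15)/(5 + j) = -8 + (15 + p)/(5 + j))
(-3*d(3, -3) - 4) + 27*(-47) = (-3*(-25 - 3 - 8*3)/(5 + 3) - 4) + 27*(-47) = (-3*(-25 - 3 - 24)/8 - 4) - 1269 = (-3*(-52)/8 - 4) - 1269 = (-3*(-13/2) - 4) - 1269 = (39/2 - 4) - 1269 = 31/2 - 1269 = -2507/2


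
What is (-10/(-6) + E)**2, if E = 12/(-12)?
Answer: 4/9 ≈ 0.44444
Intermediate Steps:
E = -1 (E = 12*(-1/12) = -1)
(-10/(-6) + E)**2 = (-10/(-6) - 1)**2 = (-10*(-1/6) - 1)**2 = (5/3 - 1)**2 = (2/3)**2 = 4/9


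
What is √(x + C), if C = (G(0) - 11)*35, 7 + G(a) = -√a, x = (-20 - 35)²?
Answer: √2395 ≈ 48.939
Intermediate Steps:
x = 3025 (x = (-55)² = 3025)
G(a) = -7 - √a
C = -630 (C = ((-7 - √0) - 11)*35 = ((-7 - 1*0) - 11)*35 = ((-7 + 0) - 11)*35 = (-7 - 11)*35 = -18*35 = -630)
√(x + C) = √(3025 - 630) = √2395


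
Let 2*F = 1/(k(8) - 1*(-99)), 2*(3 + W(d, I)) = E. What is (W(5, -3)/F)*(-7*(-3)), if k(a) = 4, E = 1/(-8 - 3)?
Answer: -144921/11 ≈ -13175.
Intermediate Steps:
E = -1/11 (E = 1/(-11) = -1/11 ≈ -0.090909)
W(d, I) = -67/22 (W(d, I) = -3 + (½)*(-1/11) = -3 - 1/22 = -67/22)
F = 1/206 (F = 1/(2*(4 - 1*(-99))) = 1/(2*(4 + 99)) = (½)/103 = (½)*(1/103) = 1/206 ≈ 0.0048544)
(W(5, -3)/F)*(-7*(-3)) = (-67/22/(1/206))*(-7*(-3)) = (206*(-67/22))*21 = -6901/11*21 = -144921/11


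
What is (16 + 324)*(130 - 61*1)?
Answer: 23460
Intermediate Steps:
(16 + 324)*(130 - 61*1) = 340*(130 - 61) = 340*69 = 23460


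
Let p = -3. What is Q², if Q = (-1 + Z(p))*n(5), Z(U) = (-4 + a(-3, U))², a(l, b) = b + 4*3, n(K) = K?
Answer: 14400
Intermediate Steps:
a(l, b) = 12 + b (a(l, b) = b + 12 = 12 + b)
Z(U) = (8 + U)² (Z(U) = (-4 + (12 + U))² = (8 + U)²)
Q = 120 (Q = (-1 + (8 - 3)²)*5 = (-1 + 5²)*5 = (-1 + 25)*5 = 24*5 = 120)
Q² = 120² = 14400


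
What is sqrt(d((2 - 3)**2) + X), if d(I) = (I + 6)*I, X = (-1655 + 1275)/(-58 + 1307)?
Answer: sqrt(10445387)/1249 ≈ 2.5876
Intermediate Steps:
X = -380/1249 ≈ -0.30424
d(I) = I*(6 + I) (d(I) = (6 + I)*I = I*(6 + I))
sqrt(d((2 - 3)**2) + X) = sqrt((2 - 3)**2*(6 + (2 - 3)**2) - 380/1249) = sqrt((-1)**2*(6 + (-1)**2) - 380/1249) = sqrt(1*(6 + 1) - 380/1249) = sqrt(1*7 - 380/1249) = sqrt(7 - 380/1249) = sqrt(8363/1249) = sqrt(10445387)/1249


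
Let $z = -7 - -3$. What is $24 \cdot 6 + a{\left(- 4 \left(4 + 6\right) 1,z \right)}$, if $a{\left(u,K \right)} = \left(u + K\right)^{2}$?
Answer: $2080$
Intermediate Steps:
$z = -4$ ($z = -7 + 3 = -4$)
$a{\left(u,K \right)} = \left(K + u\right)^{2}$
$24 \cdot 6 + a{\left(- 4 \left(4 + 6\right) 1,z \right)} = 24 \cdot 6 + \left(-4 - 4 \left(4 + 6\right) 1\right)^{2} = 144 + \left(-4 - 4 \cdot 10 \cdot 1\right)^{2} = 144 + \left(-4 - 40\right)^{2} = 144 + \left(-44\right)^{2} = 144 + 1936 = 2080$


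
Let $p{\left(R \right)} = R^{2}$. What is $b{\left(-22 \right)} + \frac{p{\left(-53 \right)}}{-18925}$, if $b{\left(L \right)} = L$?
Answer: $- \frac{419159}{18925} \approx -22.148$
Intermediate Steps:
$b{\left(-22 \right)} + \frac{p{\left(-53 \right)}}{-18925} = -22 + \frac{\left(-53\right)^{2}}{-18925} = -22 + 2809 \left(- \frac{1}{18925}\right) = -22 - \frac{2809}{18925} = - \frac{419159}{18925}$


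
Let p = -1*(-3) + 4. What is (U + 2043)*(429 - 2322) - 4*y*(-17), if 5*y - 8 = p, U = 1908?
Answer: -7479039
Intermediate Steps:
p = 7 (p = 3 + 4 = 7)
y = 3 (y = 8/5 + (1/5)*7 = 8/5 + 7/5 = 3)
(U + 2043)*(429 - 2322) - 4*y*(-17) = (1908 + 2043)*(429 - 2322) - 4*3*(-17) = 3951*(-1893) - 12*(-17) = -7479243 - 1*(-204) = -7479243 + 204 = -7479039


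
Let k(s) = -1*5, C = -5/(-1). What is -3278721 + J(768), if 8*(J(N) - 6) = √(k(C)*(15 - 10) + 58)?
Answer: -3278715 + √33/8 ≈ -3.2787e+6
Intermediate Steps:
C = 5 (C = -5*(-1) = 5)
k(s) = -5
J(N) = 6 + √33/8 (J(N) = 6 + √(-5*(15 - 10) + 58)/8 = 6 + √(-5*5 + 58)/8 = 6 + √(-25 + 58)/8 = 6 + √33/8)
-3278721 + J(768) = -3278721 + (6 + √33/8) = -3278715 + √33/8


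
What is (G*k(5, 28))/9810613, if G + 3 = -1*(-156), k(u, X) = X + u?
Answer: 5049/9810613 ≈ 0.00051465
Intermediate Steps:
G = 153 (G = -3 - 1*(-156) = -3 + 156 = 153)
(G*k(5, 28))/9810613 = (153*(28 + 5))/9810613 = (153*33)*(1/9810613) = 5049*(1/9810613) = 5049/9810613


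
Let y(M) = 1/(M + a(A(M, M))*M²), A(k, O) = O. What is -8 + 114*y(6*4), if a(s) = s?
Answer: -18445/2308 ≈ -7.9918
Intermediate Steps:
y(M) = 1/(M + M³) (y(M) = 1/(M + M*M²) = 1/(M + M³))
-8 + 114*y(6*4) = -8 + 114/(6*4 + (6*4)³) = -8 + 114/(24 + 24³) = -8 + 114/(24 + 13824) = -8 + 114/13848 = -8 + 114*(1/13848) = -8 + 19/2308 = -18445/2308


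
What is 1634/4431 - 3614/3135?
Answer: -1210116/1543465 ≈ -0.78403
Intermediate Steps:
1634/4431 - 3614/3135 = -1210116/1543465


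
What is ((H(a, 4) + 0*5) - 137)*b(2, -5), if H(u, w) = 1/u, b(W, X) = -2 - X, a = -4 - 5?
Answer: -1234/3 ≈ -411.33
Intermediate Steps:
a = -9
((H(a, 4) + 0*5) - 137)*b(2, -5) = ((1/(-9) + 0*5) - 137)*(-2 - 1*(-5)) = ((-⅑ + 0) - 137)*(-2 + 5) = (-⅑ - 137)*3 = -1234/9*3 = -1234/3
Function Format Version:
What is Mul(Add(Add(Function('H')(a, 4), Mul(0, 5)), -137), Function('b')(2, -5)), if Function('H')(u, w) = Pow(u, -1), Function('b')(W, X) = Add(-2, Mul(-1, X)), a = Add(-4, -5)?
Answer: Rational(-1234, 3) ≈ -411.33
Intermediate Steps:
a = -9
Mul(Add(Add(Function('H')(a, 4), Mul(0, 5)), -137), Function('b')(2, -5)) = Mul(Add(Add(Pow(-9, -1), Mul(0, 5)), -137), Add(-2, Mul(-1, -5))) = Mul(Add(Add(Rational(-1, 9), 0), -137), Add(-2, 5)) = Mul(Add(Rational(-1, 9), -137), 3) = Mul(Rational(-1234, 9), 3) = Rational(-1234, 3)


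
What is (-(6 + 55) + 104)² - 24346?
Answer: -22497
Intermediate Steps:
(-(6 + 55) + 104)² - 24346 = (-1*61 + 104)² - 24346 = (-61 + 104)² - 24346 = 43² - 24346 = 1849 - 24346 = -22497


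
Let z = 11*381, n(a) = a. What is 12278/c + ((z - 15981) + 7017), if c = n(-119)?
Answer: -82895/17 ≈ -4876.2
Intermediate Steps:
c = -119
z = 4191
12278/c + ((z - 15981) + 7017) = 12278/(-119) + ((4191 - 15981) + 7017) = 12278*(-1/119) + (-11790 + 7017) = -1754/17 - 4773 = -82895/17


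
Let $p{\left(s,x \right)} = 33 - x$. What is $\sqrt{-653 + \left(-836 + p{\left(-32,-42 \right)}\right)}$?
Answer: $i \sqrt{1414} \approx 37.603 i$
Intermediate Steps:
$\sqrt{-653 + \left(-836 + p{\left(-32,-42 \right)}\right)} = \sqrt{-653 + \left(-836 + \left(33 - -42\right)\right)} = \sqrt{-653 + \left(-836 + \left(33 + 42\right)\right)} = \sqrt{-653 + \left(-836 + 75\right)} = \sqrt{-653 - 761} = \sqrt{-1414} = i \sqrt{1414}$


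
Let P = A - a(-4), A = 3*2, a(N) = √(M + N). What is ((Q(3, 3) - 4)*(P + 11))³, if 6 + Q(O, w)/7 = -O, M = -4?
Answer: -1354937315 + 516710834*I*√2 ≈ -1.3549e+9 + 7.3074e+8*I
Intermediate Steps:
Q(O, w) = -42 - 7*O (Q(O, w) = -42 + 7*(-O) = -42 - 7*O)
a(N) = √(-4 + N)
A = 6
P = 6 - 2*I*√2 (P = 6 - √(-4 - 4) = 6 - √(-8) = 6 - 2*I*√2 ≈ 6.0 - 2.8284*I)
((Q(3, 3) - 4)*(P + 11))³ = (((-42 - 7*3) - 4)*((6 - 2*I*√2) + 11))³ = (((-42 - 21) - 4)*(17 - 2*I*√2))³ = ((-63 - 4)*(17 - 2*I*√2))³ = (-67*(17 - 2*I*√2))³ = (-1139 + 134*I*√2)³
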